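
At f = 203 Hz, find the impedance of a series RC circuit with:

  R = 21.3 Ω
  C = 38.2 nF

Step 1 — Angular frequency: ω = 2π·f = 2π·203 = 1275 rad/s.
Step 2 — Component impedances:
  R: Z = R = 21.3 Ω
  C: Z = 1/(jωC) = -j/(ω·C) = 0 - j2.052e+04 Ω
Step 3 — Series combination: Z_total = R + C = 21.3 - j2.052e+04 Ω = 2.052e+04∠-89.9° Ω.

Z = 21.3 - j2.052e+04 Ω = 2.052e+04∠-89.9° Ω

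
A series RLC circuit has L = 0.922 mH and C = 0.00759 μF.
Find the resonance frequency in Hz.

Step 1 — Resonance condition Im(Z)=0 gives ω₀ = 1/√(LC).
Step 2 — ω₀ = 1/√(0.000922·7.59e-09) = 3.78e+05 rad/s.
Step 3 — f₀ = ω₀/(2π) = 6.016e+04 Hz.

f₀ = 6.016e+04 Hz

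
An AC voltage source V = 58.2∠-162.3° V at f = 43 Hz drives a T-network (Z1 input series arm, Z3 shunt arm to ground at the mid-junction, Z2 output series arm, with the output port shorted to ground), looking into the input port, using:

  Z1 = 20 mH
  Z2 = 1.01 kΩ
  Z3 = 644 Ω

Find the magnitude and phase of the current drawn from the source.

Step 1 — Angular frequency: ω = 2π·f = 2π·43 = 270.2 rad/s.
Step 2 — Component impedances:
  Z1: Z = jωL = j·270.2·0.02 = 0 + j5.404 Ω
  Z2: Z = R = 1010 Ω
  Z3: Z = R = 644 Ω
Step 3 — With the output port shorted to ground, the output series arm Z2 runs from the junction to ground; the shunt arm Z3 also runs from the junction to ground. They appear in parallel: Z3 || Z2 = 393.3 Ω.
Step 4 — Series with input arm Z1: Z_in = Z1 + (Z3 || Z2) = 393.3 + j5.404 Ω = 393.3∠0.8° Ω.
Step 5 — Source phasor: V = 58.2∠-162.3° V = -55.44 - j17.69 V.
Step 6 — Ohm's law: I = V / Z_total = (-55.44 - j17.69) / (393.3 + j5.404) = -0.1416 - j0.04305 A.
Step 7 — Convert to polar: |I| = 0.148 A, ∠I = -163.1°.

I = 0.148∠-163.1° A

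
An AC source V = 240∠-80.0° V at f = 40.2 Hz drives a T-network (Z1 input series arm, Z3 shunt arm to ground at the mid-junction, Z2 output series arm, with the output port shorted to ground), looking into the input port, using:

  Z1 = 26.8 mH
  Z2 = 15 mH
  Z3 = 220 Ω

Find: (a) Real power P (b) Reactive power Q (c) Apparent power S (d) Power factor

Step 1 — Angular frequency: ω = 2π·f = 2π·40.2 = 252.6 rad/s.
Step 2 — Component impedances:
  Z1: Z = jωL = j·252.6·0.0268 = 0 + j6.769 Ω
  Z2: Z = jωL = j·252.6·0.015 = 0 + j3.789 Ω
  Z3: Z = R = 220 Ω
Step 3 — With the output port shorted to ground, the output series arm Z2 runs from the junction to ground; the shunt arm Z3 also runs from the junction to ground. They appear in parallel: Z3 || Z2 = 0.06523 + j3.788 Ω.
Step 4 — Series with input arm Z1: Z_in = Z1 + (Z3 || Z2) = 0.06523 + j10.56 Ω = 10.56∠89.6° Ω.
Step 5 — Source phasor: V = 240∠-80.0° V = 41.68 - j236.4 V.
Step 6 — Current: I = V / Z = -22.36 - j4.086 A = 22.73∠-169.6° A.
Step 7 — Complex power: S = V·I* = 33.71 + j5456 VA.
Step 8 — Real power: P = Re(S) = 33.71 W.
Step 9 — Reactive power: Q = Im(S) = 5456 VAR.
Step 10 — Apparent power: |S| = 5456 VA.
Step 11 — Power factor: PF = P/|S| = 0.006179 (lagging).

(a) P = 33.71 W  (b) Q = 5456 VAR  (c) S = 5456 VA  (d) PF = 0.006179 (lagging)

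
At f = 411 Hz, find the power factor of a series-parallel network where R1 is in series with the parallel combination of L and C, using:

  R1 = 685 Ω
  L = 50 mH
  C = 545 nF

Step 1 — Angular frequency: ω = 2π·f = 2π·411 = 2582 rad/s.
Step 2 — Component impedances:
  R1: Z = R = 685 Ω
  L: Z = jωL = j·2582·0.05 = 0 + j129.1 Ω
  C: Z = 1/(jωC) = -j/(ω·C) = 0 - j710.5 Ω
Step 3 — Parallel branch: L || C = 1/(1/L + 1/C) = 0 + j157.8 Ω.
Step 4 — Series with R1: Z_total = R1 + (L || C) = 685 + j157.8 Ω = 702.9∠13.0° Ω.
Step 5 — Power factor: PF = cos(φ) = Re(Z)/|Z| = 685/702.9 = 0.9745.
Step 6 — Type: Im(Z) = 157.8 ⇒ lagging (phase φ = 13.0°).

PF = 0.9745 (lagging, φ = 13.0°)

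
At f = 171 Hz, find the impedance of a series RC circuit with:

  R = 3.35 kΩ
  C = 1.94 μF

Step 1 — Angular frequency: ω = 2π·f = 2π·171 = 1074 rad/s.
Step 2 — Component impedances:
  R: Z = R = 3350 Ω
  C: Z = 1/(jωC) = -j/(ω·C) = 0 - j479.8 Ω
Step 3 — Series combination: Z_total = R + C = 3350 - j479.8 Ω = 3384∠-8.1° Ω.

Z = 3350 - j479.8 Ω = 3384∠-8.1° Ω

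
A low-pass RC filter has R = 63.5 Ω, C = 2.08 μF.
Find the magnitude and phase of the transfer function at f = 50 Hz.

Step 1 — Angular frequency: ω = 2π·50 = 314.2 rad/s.
Step 2 — Transfer function: H(jω) = 1/(1 + jωRC).
Step 3 — Denominator: 1 + jωRC = 1 + j·314.2·63.5·2.08e-06 = 1 + j0.04149.
Step 4 — H = 0.9983 - j0.04142.
Step 5 — Magnitude: |H| = 0.9991 (-0.0 dB); phase: φ = -2.4°.

|H| = 0.9991 (-0.0 dB), φ = -2.4°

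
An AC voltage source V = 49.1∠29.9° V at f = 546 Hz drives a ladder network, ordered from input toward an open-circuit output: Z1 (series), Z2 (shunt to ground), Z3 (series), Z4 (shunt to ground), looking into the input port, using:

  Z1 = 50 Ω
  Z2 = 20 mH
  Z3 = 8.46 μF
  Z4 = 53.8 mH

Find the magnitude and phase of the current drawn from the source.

Step 1 — Angular frequency: ω = 2π·f = 2π·546 = 3431 rad/s.
Step 2 — Component impedances:
  Z1: Z = R = 50 Ω
  Z2: Z = jωL = j·3431·0.02 = 0 + j68.61 Ω
  Z3: Z = 1/(jωC) = -j/(ω·C) = 0 - j34.46 Ω
  Z4: Z = jωL = j·3431·0.0538 = 0 + j184.6 Ω
Step 3 — Ladder network (open output): work backward from the far end, alternating series and parallel combinations. Z_in = 50 + j47.09 Ω = 68.68∠43.3° Ω.
Step 4 — Source phasor: V = 49.1∠29.9° V = 42.56 + j24.48 V.
Step 5 — Ohm's law: I = V / Z_total = (42.56 + j24.48) / (50 + j47.09) = 0.6955 - j0.1655 A.
Step 6 — Convert to polar: |I| = 0.7149 A, ∠I = -13.4°.

I = 0.7149∠-13.4° A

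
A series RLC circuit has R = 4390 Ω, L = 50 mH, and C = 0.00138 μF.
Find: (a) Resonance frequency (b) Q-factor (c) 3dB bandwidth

Step 1 — Resonance: ω₀ = 1/√(LC) = 1/√(0.05·1.38e-09) = 1.204e+05 rad/s.
Step 2 — f₀ = ω₀/(2π) = 1.916e+04 Hz.
Step 3 — Series Q: Q = ω₀L/R = 1.204e+05·0.05/4390 = 1.371.
Step 4 — Bandwidth: Δω = ω₀/Q = 8.78e+04 rad/s; BW = Δω/(2π) = 1.397e+04 Hz.

(a) f₀ = 1.916e+04 Hz  (b) Q = 1.371  (c) BW = 1.397e+04 Hz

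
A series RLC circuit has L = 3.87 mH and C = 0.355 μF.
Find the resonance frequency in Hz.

Step 1 — Resonance condition Im(Z)=0 gives ω₀ = 1/√(LC).
Step 2 — ω₀ = 1/√(0.00387·3.55e-07) = 2.698e+04 rad/s.
Step 3 — f₀ = ω₀/(2π) = 4294 Hz.

f₀ = 4294 Hz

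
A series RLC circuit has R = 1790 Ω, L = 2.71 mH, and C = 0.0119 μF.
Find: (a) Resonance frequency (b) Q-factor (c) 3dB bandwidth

Step 1 — Resonance condition Im(Z)=0 gives ω₀ = 1/√(LC).
Step 2 — ω₀ = 1/√(0.00271·1.19e-08) = 1.761e+05 rad/s.
Step 3 — f₀ = ω₀/(2π) = 2.803e+04 Hz.
Step 4 — Series Q: Q = ω₀L/R = 1.761e+05·0.00271/1790 = 0.2666.
Step 5 — 3dB bandwidth: Δω = ω₀/Q = 6.605e+05 rad/s; BW = Δω/(2π) = 1.051e+05 Hz.

(a) f₀ = 2.803e+04 Hz  (b) Q = 0.2666  (c) BW = 1.051e+05 Hz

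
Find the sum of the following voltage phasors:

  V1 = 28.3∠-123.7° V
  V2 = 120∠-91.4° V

Step 1 — Convert each phasor to rectangular form:
  V1 = 28.3·(cos(-123.7°) + j·sin(-123.7°)) = -15.7 - j23.54 V
  V2 = 120·(cos(-91.4°) + j·sin(-91.4°)) = -2.932 - j120 V
Step 2 — Sum components: V_total = -18.63 - j143.5 V.
Step 3 — Convert to polar: |V_total| = 144.7 V, ∠V_total = -97.4°.

V_total = 144.7∠-97.4° V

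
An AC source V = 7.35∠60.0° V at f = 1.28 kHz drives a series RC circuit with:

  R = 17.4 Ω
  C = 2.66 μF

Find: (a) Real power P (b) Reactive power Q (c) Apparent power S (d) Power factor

Step 1 — Angular frequency: ω = 2π·f = 2π·1280 = 8042 rad/s.
Step 2 — Component impedances:
  R: Z = R = 17.4 Ω
  C: Z = 1/(jωC) = -j/(ω·C) = 0 - j46.74 Ω
Step 3 — Series combination: Z_total = R + C = 17.4 - j46.74 Ω = 49.88∠-69.6° Ω.
Step 4 — Source phasor: V = 7.35∠60.0° V = 3.675 + j6.365 V.
Step 5 — Current: I = V / Z = -0.0939 + j0.1136 A = 0.1474∠129.6° A.
Step 6 — Complex power: S = V·I* = 0.3778 - j1.015 VA.
Step 7 — Real power: P = Re(S) = 0.3778 W.
Step 8 — Reactive power: Q = Im(S) = -1.015 VAR.
Step 9 — Apparent power: |S| = 1.083 VA.
Step 10 — Power factor: PF = P/|S| = 0.3489 (leading).

(a) P = 0.3778 W  (b) Q = -1.015 VAR  (c) S = 1.083 VA  (d) PF = 0.3489 (leading)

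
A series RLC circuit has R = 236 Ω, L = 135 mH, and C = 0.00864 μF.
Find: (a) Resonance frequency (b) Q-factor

Step 1 — Resonance condition Im(Z)=0 gives ω₀ = 1/√(LC).
Step 2 — ω₀ = 1/√(0.135·8.64e-09) = 2.928e+04 rad/s.
Step 3 — f₀ = ω₀/(2π) = 4660 Hz.
Step 4 — Series Q: Q = ω₀L/R = 2.928e+04·0.135/236 = 16.75.

(a) f₀ = 4660 Hz  (b) Q = 16.75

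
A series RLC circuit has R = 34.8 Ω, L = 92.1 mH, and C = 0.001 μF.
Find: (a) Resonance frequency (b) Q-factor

Step 1 — Resonance condition Im(Z)=0 gives ω₀ = 1/√(LC).
Step 2 — ω₀ = 1/√(0.0921·1e-09) = 1.042e+05 rad/s.
Step 3 — f₀ = ω₀/(2π) = 1.658e+04 Hz.
Step 4 — Series Q: Q = ω₀L/R = 1.042e+05·0.0921/34.8 = 275.8.

(a) f₀ = 1.658e+04 Hz  (b) Q = 275.8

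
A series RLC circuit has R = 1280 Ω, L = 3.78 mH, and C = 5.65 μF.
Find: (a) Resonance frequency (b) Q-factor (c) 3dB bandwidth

Step 1 — Resonance condition Im(Z)=0 gives ω₀ = 1/√(LC).
Step 2 — ω₀ = 1/√(0.00378·5.65e-06) = 6843 rad/s.
Step 3 — f₀ = ω₀/(2π) = 1089 Hz.
Step 4 — Series Q: Q = ω₀L/R = 6843·0.00378/1280 = 0.02021.
Step 5 — 3dB bandwidth: Δω = ω₀/Q = 3.386e+05 rad/s; BW = Δω/(2π) = 5.389e+04 Hz.

(a) f₀ = 1089 Hz  (b) Q = 0.02021  (c) BW = 5.389e+04 Hz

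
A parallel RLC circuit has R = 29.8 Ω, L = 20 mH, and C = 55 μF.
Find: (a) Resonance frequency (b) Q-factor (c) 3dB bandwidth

Step 1 — Resonance: ω₀ = 1/√(LC) = 1/√(0.02·5.5e-05) = 953.5 rad/s.
Step 2 — f₀ = ω₀/(2π) = 151.7 Hz.
Step 3 — Parallel Q: Q = R/(ω₀L) = 29.8/(953.5·0.02) = 1.563.
Step 4 — Bandwidth: Δω = ω₀/Q = 610.1 rad/s; BW = Δω/(2π) = 97.1 Hz.

(a) f₀ = 151.7 Hz  (b) Q = 1.563  (c) BW = 97.1 Hz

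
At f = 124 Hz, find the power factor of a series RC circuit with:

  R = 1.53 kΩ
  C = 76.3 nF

Step 1 — Angular frequency: ω = 2π·f = 2π·124 = 779.1 rad/s.
Step 2 — Component impedances:
  R: Z = R = 1530 Ω
  C: Z = 1/(jωC) = -j/(ω·C) = 0 - j1.682e+04 Ω
Step 3 — Series combination: Z_total = R + C = 1530 - j1.682e+04 Ω = 1.689e+04∠-84.8° Ω.
Step 4 — Power factor: PF = cos(φ) = Re(Z)/|Z| = 1530/16891 = 0.09058.
Step 5 — Type: Im(Z) = -1.682e+04 ⇒ leading (phase φ = -84.8°).

PF = 0.09058 (leading, φ = -84.8°)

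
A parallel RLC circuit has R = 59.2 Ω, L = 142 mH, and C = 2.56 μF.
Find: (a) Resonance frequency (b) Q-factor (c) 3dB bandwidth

Step 1 — Resonance: ω₀ = 1/√(LC) = 1/√(0.142·2.56e-06) = 1659 rad/s.
Step 2 — f₀ = ω₀/(2π) = 264 Hz.
Step 3 — Parallel Q: Q = R/(ω₀L) = 59.2/(1659·0.142) = 0.2514.
Step 4 — Bandwidth: Δω = ω₀/Q = 6598 rad/s; BW = Δω/(2π) = 1050 Hz.

(a) f₀ = 264 Hz  (b) Q = 0.2514  (c) BW = 1050 Hz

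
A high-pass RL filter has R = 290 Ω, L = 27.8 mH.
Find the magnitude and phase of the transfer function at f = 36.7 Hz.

Step 1 — Angular frequency: ω = 2π·36.7 = 230.6 rad/s.
Step 2 — Transfer function: H(jω) = jωL/(R + jωL).
Step 3 — Numerator jωL = j·6.41; denominator R + jωL = 290 + j6.41.
Step 4 — H = 0.0004884 + j0.02209.
Step 5 — Magnitude: |H| = 0.0221 (-33.1 dB); phase: φ = 88.7°.

|H| = 0.0221 (-33.1 dB), φ = 88.7°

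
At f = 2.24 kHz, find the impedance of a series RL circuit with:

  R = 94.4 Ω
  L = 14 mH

Step 1 — Angular frequency: ω = 2π·f = 2π·2240 = 1.407e+04 rad/s.
Step 2 — Component impedances:
  R: Z = R = 94.4 Ω
  L: Z = jωL = j·1.407e+04·0.014 = 0 + j197 Ω
Step 3 — Series combination: Z_total = R + L = 94.4 + j197 Ω = 218.5∠64.4° Ω.

Z = 94.4 + j197 Ω = 218.5∠64.4° Ω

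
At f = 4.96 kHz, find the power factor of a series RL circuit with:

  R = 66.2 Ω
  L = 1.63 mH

Step 1 — Angular frequency: ω = 2π·f = 2π·4960 = 3.116e+04 rad/s.
Step 2 — Component impedances:
  R: Z = R = 66.2 Ω
  L: Z = jωL = j·3.116e+04·0.00163 = 0 + j50.8 Ω
Step 3 — Series combination: Z_total = R + L = 66.2 + j50.8 Ω = 83.44∠37.5° Ω.
Step 4 — Power factor: PF = cos(φ) = Re(Z)/|Z| = 66.2/83.444 = 0.7933.
Step 5 — Type: Im(Z) = 50.8 ⇒ lagging (phase φ = 37.5°).

PF = 0.7933 (lagging, φ = 37.5°)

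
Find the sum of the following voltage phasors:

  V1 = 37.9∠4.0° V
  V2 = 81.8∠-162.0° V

Step 1 — Convert each phasor to rectangular form:
  V1 = 37.9·(cos(4.0°) + j·sin(4.0°)) = 37.81 + j2.644 V
  V2 = 81.8·(cos(-162.0°) + j·sin(-162.0°)) = -77.8 - j25.28 V
Step 2 — Sum components: V_total = -39.99 - j22.63 V.
Step 3 — Convert to polar: |V_total| = 45.95 V, ∠V_total = -150.5°.

V_total = 45.95∠-150.5° V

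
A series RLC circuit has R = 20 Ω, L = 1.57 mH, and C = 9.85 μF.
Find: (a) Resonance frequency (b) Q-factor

Step 1 — Resonance condition Im(Z)=0 gives ω₀ = 1/√(LC).
Step 2 — ω₀ = 1/√(0.00157·9.85e-06) = 8041 rad/s.
Step 3 — f₀ = ω₀/(2π) = 1280 Hz.
Step 4 — Series Q: Q = ω₀L/R = 8041·0.00157/20 = 0.6313.

(a) f₀ = 1280 Hz  (b) Q = 0.6313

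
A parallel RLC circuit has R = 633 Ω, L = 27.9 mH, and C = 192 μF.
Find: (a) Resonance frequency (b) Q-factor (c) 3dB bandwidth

Step 1 — Resonance: ω₀ = 1/√(LC) = 1/√(0.0279·0.000192) = 432.1 rad/s.
Step 2 — f₀ = ω₀/(2π) = 68.76 Hz.
Step 3 — Parallel Q: Q = R/(ω₀L) = 633/(432.1·0.0279) = 52.51.
Step 4 — Bandwidth: Δω = ω₀/Q = 8.228 rad/s; BW = Δω/(2π) = 1.31 Hz.

(a) f₀ = 68.76 Hz  (b) Q = 52.51  (c) BW = 1.31 Hz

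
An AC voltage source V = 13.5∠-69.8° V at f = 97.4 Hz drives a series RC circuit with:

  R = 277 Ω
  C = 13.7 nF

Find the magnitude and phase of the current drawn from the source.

Step 1 — Angular frequency: ω = 2π·f = 2π·97.4 = 612 rad/s.
Step 2 — Component impedances:
  R: Z = R = 277 Ω
  C: Z = 1/(jωC) = -j/(ω·C) = 0 - j1.193e+05 Ω
Step 3 — Series combination: Z_total = R + C = 277 - j1.193e+05 Ω = 1.193e+05∠-89.9° Ω.
Step 4 — Source phasor: V = 13.5∠-69.8° V = 4.662 - j12.67 V.
Step 5 — Ohm's law: I = V / Z_total = (4.662 - j12.67) / (277 - j1.193e+05) = 0.0001063 + j3.884e-05 A.
Step 6 — Convert to polar: |I| = 0.0001132 A, ∠I = 20.1°.

I = 0.0001132∠20.1° A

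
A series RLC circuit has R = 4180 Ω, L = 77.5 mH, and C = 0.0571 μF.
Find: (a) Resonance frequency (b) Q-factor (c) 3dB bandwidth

Step 1 — Resonance: ω₀ = 1/√(LC) = 1/√(0.0775·5.71e-08) = 1.503e+04 rad/s.
Step 2 — f₀ = ω₀/(2π) = 2392 Hz.
Step 3 — Series Q: Q = ω₀L/R = 1.503e+04·0.0775/4180 = 0.2787.
Step 4 — Bandwidth: Δω = ω₀/Q = 5.394e+04 rad/s; BW = Δω/(2π) = 8584 Hz.

(a) f₀ = 2392 Hz  (b) Q = 0.2787  (c) BW = 8584 Hz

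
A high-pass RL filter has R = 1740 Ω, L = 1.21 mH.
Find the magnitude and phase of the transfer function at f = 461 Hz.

Step 1 — Angular frequency: ω = 2π·461 = 2897 rad/s.
Step 2 — Transfer function: H(jω) = jωL/(R + jωL).
Step 3 — Numerator jωL = j·3.505; denominator R + jωL = 1740 + j3.505.
Step 4 — H = 4.057e-06 + j0.002014.
Step 5 — Magnitude: |H| = 0.002014 (-53.9 dB); phase: φ = 89.9°.

|H| = 0.002014 (-53.9 dB), φ = 89.9°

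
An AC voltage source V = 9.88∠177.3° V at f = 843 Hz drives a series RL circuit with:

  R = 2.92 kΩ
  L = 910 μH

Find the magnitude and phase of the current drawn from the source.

Step 1 — Angular frequency: ω = 2π·f = 2π·843 = 5297 rad/s.
Step 2 — Component impedances:
  R: Z = R = 2920 Ω
  L: Z = jωL = j·5297·0.00091 = 0 + j4.82 Ω
Step 3 — Series combination: Z_total = R + L = 2920 + j4.82 Ω = 2920∠0.1° Ω.
Step 4 — Source phasor: V = 9.88∠177.3° V = -9.869 + j0.4654 V.
Step 5 — Ohm's law: I = V / Z_total = (-9.869 + j0.4654) / (2920 + j4.82) = -0.00338 + j0.000165 A.
Step 6 — Convert to polar: |I| = 0.003384 A, ∠I = 177.2°.

I = 0.003384∠177.2° A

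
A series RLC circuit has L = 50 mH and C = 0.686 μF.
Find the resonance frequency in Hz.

Step 1 — Resonance condition Im(Z)=0 gives ω₀ = 1/√(LC).
Step 2 — ω₀ = 1/√(0.05·6.86e-07) = 5399 rad/s.
Step 3 — f₀ = ω₀/(2π) = 859.4 Hz.

f₀ = 859.4 Hz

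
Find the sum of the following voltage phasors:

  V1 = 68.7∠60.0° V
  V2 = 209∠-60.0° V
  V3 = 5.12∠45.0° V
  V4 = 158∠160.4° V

Step 1 — Convert each phasor to rectangular form:
  V1 = 68.7·(cos(60.0°) + j·sin(60.0°)) = 34.35 + j59.5 V
  V2 = 209·(cos(-60.0°) + j·sin(-60.0°)) = 104.5 - j181 V
  V3 = 5.12·(cos(45.0°) + j·sin(45.0°)) = 3.62 + j3.62 V
  V4 = 158·(cos(160.4°) + j·sin(160.4°)) = -148.8 + j53 V
Step 2 — Sum components: V_total = -6.375 - j64.88 V.
Step 3 — Convert to polar: |V_total| = 65.19 V, ∠V_total = -95.6°.

V_total = 65.19∠-95.6° V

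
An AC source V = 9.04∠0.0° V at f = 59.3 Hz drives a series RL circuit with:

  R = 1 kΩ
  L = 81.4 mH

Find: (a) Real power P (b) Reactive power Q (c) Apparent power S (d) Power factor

Step 1 — Angular frequency: ω = 2π·f = 2π·59.3 = 372.6 rad/s.
Step 2 — Component impedances:
  R: Z = R = 1000 Ω
  L: Z = jωL = j·372.6·0.0814 = 0 + j30.33 Ω
Step 3 — Series combination: Z_total = R + L = 1000 + j30.33 Ω = 1000∠1.7° Ω.
Step 4 — Source phasor: V = 9.04∠0.0° V = 9.04 V.
Step 5 — Current: I = V / Z = 0.009032 - j0.0002739 A = 0.009036∠-1.7° A.
Step 6 — Complex power: S = V·I* = 0.08165 + j0.002476 VA.
Step 7 — Real power: P = Re(S) = 0.08165 W.
Step 8 — Reactive power: Q = Im(S) = 0.002476 VAR.
Step 9 — Apparent power: |S| = 0.08168 VA.
Step 10 — Power factor: PF = P/|S| = 0.9995 (lagging).

(a) P = 0.08165 W  (b) Q = 0.002476 VAR  (c) S = 0.08168 VA  (d) PF = 0.9995 (lagging)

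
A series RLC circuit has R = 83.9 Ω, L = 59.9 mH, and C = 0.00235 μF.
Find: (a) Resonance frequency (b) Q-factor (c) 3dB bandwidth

Step 1 — Resonance: ω₀ = 1/√(LC) = 1/√(0.0599·2.35e-09) = 8.429e+04 rad/s.
Step 2 — f₀ = ω₀/(2π) = 1.341e+04 Hz.
Step 3 — Series Q: Q = ω₀L/R = 8.429e+04·0.0599/83.9 = 60.18.
Step 4 — Bandwidth: Δω = ω₀/Q = 1401 rad/s; BW = Δω/(2π) = 222.9 Hz.

(a) f₀ = 1.341e+04 Hz  (b) Q = 60.18  (c) BW = 222.9 Hz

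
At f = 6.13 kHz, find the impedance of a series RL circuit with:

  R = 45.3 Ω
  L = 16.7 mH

Step 1 — Angular frequency: ω = 2π·f = 2π·6130 = 3.852e+04 rad/s.
Step 2 — Component impedances:
  R: Z = R = 45.3 Ω
  L: Z = jωL = j·3.852e+04·0.0167 = 0 + j643.2 Ω
Step 3 — Series combination: Z_total = R + L = 45.3 + j643.2 Ω = 644.8∠86.0° Ω.

Z = 45.3 + j643.2 Ω = 644.8∠86.0° Ω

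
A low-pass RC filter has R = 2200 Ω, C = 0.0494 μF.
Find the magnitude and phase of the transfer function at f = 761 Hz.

Step 1 — Angular frequency: ω = 2π·761 = 4782 rad/s.
Step 2 — Transfer function: H(jω) = 1/(1 + jωRC).
Step 3 — Denominator: 1 + jωRC = 1 + j·4782·2200·4.94e-08 = 1 + j0.5197.
Step 4 — H = 0.7874 - j0.4092.
Step 5 — Magnitude: |H| = 0.8873 (-1.0 dB); phase: φ = -27.5°.

|H| = 0.8873 (-1.0 dB), φ = -27.5°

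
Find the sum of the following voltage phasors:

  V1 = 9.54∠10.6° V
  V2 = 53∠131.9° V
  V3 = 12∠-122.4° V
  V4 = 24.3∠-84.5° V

Step 1 — Convert each phasor to rectangular form:
  V1 = 9.54·(cos(10.6°) + j·sin(10.6°)) = 9.377 + j1.755 V
  V2 = 53·(cos(131.9°) + j·sin(131.9°)) = -35.4 + j39.45 V
  V3 = 12·(cos(-122.4°) + j·sin(-122.4°)) = -6.43 - j10.13 V
  V4 = 24.3·(cos(-84.5°) + j·sin(-84.5°)) = 2.329 - j24.19 V
Step 2 — Sum components: V_total = -30.12 + j6.883 V.
Step 3 — Convert to polar: |V_total| = 30.9 V, ∠V_total = 167.1°.

V_total = 30.9∠167.1° V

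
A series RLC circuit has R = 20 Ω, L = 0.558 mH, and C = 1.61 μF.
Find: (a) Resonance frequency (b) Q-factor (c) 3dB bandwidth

Step 1 — Resonance: ω₀ = 1/√(LC) = 1/√(0.000558·1.61e-06) = 3.336e+04 rad/s.
Step 2 — f₀ = ω₀/(2π) = 5310 Hz.
Step 3 — Series Q: Q = ω₀L/R = 3.336e+04·0.000558/20 = 0.9308.
Step 4 — Bandwidth: Δω = ω₀/Q = 3.584e+04 rad/s; BW = Δω/(2π) = 5704 Hz.

(a) f₀ = 5310 Hz  (b) Q = 0.9308  (c) BW = 5704 Hz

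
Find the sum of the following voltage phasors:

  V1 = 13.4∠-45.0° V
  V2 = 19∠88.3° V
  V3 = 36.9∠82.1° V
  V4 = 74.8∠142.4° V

Step 1 — Convert each phasor to rectangular form:
  V1 = 13.4·(cos(-45.0°) + j·sin(-45.0°)) = 9.475 - j9.475 V
  V2 = 19·(cos(88.3°) + j·sin(88.3°)) = 0.5637 + j18.99 V
  V3 = 36.9·(cos(82.1°) + j·sin(82.1°)) = 5.072 + j36.55 V
  V4 = 74.8·(cos(142.4°) + j·sin(142.4°)) = -59.26 + j45.64 V
Step 2 — Sum components: V_total = -44.15 + j91.71 V.
Step 3 — Convert to polar: |V_total| = 101.8 V, ∠V_total = 115.7°.

V_total = 101.8∠115.7° V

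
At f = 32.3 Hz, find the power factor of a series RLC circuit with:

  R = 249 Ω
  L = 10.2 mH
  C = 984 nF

Step 1 — Angular frequency: ω = 2π·f = 2π·32.3 = 202.9 rad/s.
Step 2 — Component impedances:
  R: Z = R = 249 Ω
  L: Z = jωL = j·202.9·0.0102 = 0 + j2.07 Ω
  C: Z = 1/(jωC) = -j/(ω·C) = 0 - j5008 Ω
Step 3 — Series combination: Z_total = R + L + C = 249 - j5005 Ω = 5012∠-87.2° Ω.
Step 4 — Power factor: PF = cos(φ) = Re(Z)/|Z| = 249/5012 = 0.04968.
Step 5 — Type: Im(Z) = -5005 ⇒ leading (phase φ = -87.2°).

PF = 0.04968 (leading, φ = -87.2°)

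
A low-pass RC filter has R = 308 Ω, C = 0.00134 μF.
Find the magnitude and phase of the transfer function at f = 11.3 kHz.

Step 1 — Angular frequency: ω = 2π·1.13e+04 = 7.1e+04 rad/s.
Step 2 — Transfer function: H(jω) = 1/(1 + jωRC).
Step 3 — Denominator: 1 + jωRC = 1 + j·7.1e+04·308·1.34e-09 = 1 + j0.0293.
Step 4 — H = 0.9991 - j0.02928.
Step 5 — Magnitude: |H| = 0.9996 (-0.0 dB); phase: φ = -1.7°.

|H| = 0.9996 (-0.0 dB), φ = -1.7°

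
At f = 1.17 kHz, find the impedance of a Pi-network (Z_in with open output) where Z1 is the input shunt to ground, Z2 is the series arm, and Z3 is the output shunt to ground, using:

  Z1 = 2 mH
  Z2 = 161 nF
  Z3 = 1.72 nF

Step 1 — Angular frequency: ω = 2π·f = 2π·1170 = 7351 rad/s.
Step 2 — Component impedances:
  Z1: Z = jωL = j·7351·0.002 = 0 + j14.7 Ω
  Z2: Z = 1/(jωC) = -j/(ω·C) = 0 - j844.9 Ω
  Z3: Z = 1/(jωC) = -j/(ω·C) = 0 - j7.909e+04 Ω
Step 3 — With open output, the series arm Z2 and the output shunt Z3 appear in series to ground: Z2 + Z3 = 0 - j7.993e+04 Ω.
Step 4 — Parallel with input shunt Z1: Z_in = Z1 || (Z2 + Z3) = 0 + j14.71 Ω = 14.71∠90.0° Ω.

Z = 0 + j14.71 Ω = 14.71∠90.0° Ω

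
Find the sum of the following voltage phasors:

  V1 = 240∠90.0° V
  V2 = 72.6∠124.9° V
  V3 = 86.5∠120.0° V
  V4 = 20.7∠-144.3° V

Step 1 — Convert each phasor to rectangular form:
  V1 = 240·(cos(90.0°) + j·sin(90.0°)) = 0 + j240 V
  V2 = 72.6·(cos(124.9°) + j·sin(124.9°)) = -41.54 + j59.54 V
  V3 = 86.5·(cos(120.0°) + j·sin(120.0°)) = -43.25 + j74.91 V
  V4 = 20.7·(cos(-144.3°) + j·sin(-144.3°)) = -16.81 - j12.08 V
Step 2 — Sum components: V_total = -101.6 + j362.4 V.
Step 3 — Convert to polar: |V_total| = 376.3 V, ∠V_total = 105.7°.

V_total = 376.3∠105.7° V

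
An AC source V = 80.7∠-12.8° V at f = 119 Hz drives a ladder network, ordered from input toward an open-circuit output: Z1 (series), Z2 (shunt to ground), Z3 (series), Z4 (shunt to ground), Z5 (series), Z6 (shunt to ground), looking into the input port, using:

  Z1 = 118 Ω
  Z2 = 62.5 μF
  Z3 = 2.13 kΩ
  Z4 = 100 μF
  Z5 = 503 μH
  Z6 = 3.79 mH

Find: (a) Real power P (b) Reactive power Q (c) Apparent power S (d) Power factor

Step 1 — Angular frequency: ω = 2π·f = 2π·119 = 747.7 rad/s.
Step 2 — Component impedances:
  Z1: Z = R = 118 Ω
  Z2: Z = 1/(jωC) = -j/(ω·C) = 0 - j21.4 Ω
  Z3: Z = R = 2130 Ω
  Z4: Z = 1/(jωC) = -j/(ω·C) = 0 - j13.37 Ω
  Z5: Z = jωL = j·747.7·0.000503 = 0 + j0.3761 Ω
  Z6: Z = jωL = j·747.7·0.00379 = 0 + j2.834 Ω
Step 3 — Ladder network (open output): work backward from the far end, alternating series and parallel combinations. Z_in = 118.2 - j21.4 Ω = 120.1∠-10.3° Ω.
Step 4 — Source phasor: V = 80.7∠-12.8° V = 78.69 - j17.88 V.
Step 5 — Current: I = V / Z = 0.6711 - j0.02977 A = 0.6717∠-2.5° A.
Step 6 — Complex power: S = V·I* = 53.34 - j9.655 VA.
Step 7 — Real power: P = Re(S) = 53.34 W.
Step 8 — Reactive power: Q = Im(S) = -9.655 VAR.
Step 9 — Apparent power: |S| = 54.21 VA.
Step 10 — Power factor: PF = P/|S| = 0.984 (leading).

(a) P = 53.34 W  (b) Q = -9.655 VAR  (c) S = 54.21 VA  (d) PF = 0.984 (leading)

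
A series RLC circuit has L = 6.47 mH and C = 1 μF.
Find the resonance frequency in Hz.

Step 1 — Resonance condition Im(Z)=0 gives ω₀ = 1/√(LC).
Step 2 — ω₀ = 1/√(0.00647·1e-06) = 1.243e+04 rad/s.
Step 3 — f₀ = ω₀/(2π) = 1979 Hz.

f₀ = 1979 Hz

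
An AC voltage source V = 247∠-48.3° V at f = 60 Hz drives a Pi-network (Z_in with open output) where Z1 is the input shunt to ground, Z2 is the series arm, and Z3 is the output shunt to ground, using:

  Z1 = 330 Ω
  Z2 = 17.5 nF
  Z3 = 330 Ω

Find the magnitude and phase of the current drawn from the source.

Step 1 — Angular frequency: ω = 2π·f = 2π·60 = 377 rad/s.
Step 2 — Component impedances:
  Z1: Z = R = 330 Ω
  Z2: Z = 1/(jωC) = -j/(ω·C) = 0 - j1.516e+05 Ω
  Z3: Z = R = 330 Ω
Step 3 — With open output, the series arm Z2 and the output shunt Z3 appear in series to ground: Z2 + Z3 = 330 - j1.516e+05 Ω.
Step 4 — Parallel with input shunt Z1: Z_in = Z1 || (Z2 + Z3) = 330 - j0.7184 Ω = 330∠-0.1° Ω.
Step 5 — Source phasor: V = 247∠-48.3° V = 164.3 - j184.4 V.
Step 6 — Ohm's law: I = V / Z_total = (164.3 - j184.4) / (330 - j0.7184) = 0.4991 - j0.5578 A.
Step 7 — Convert to polar: |I| = 0.7485 A, ∠I = -48.2°.

I = 0.7485∠-48.2° A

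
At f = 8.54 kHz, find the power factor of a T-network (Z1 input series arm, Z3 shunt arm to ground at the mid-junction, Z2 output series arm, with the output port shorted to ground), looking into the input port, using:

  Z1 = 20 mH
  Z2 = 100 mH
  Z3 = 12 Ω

Step 1 — Angular frequency: ω = 2π·f = 2π·8540 = 5.366e+04 rad/s.
Step 2 — Component impedances:
  Z1: Z = jωL = j·5.366e+04·0.02 = 0 + j1073 Ω
  Z2: Z = jωL = j·5.366e+04·0.1 = 0 + j5366 Ω
  Z3: Z = R = 12 Ω
Step 3 — With the output port shorted to ground, the output series arm Z2 runs from the junction to ground; the shunt arm Z3 also runs from the junction to ground. They appear in parallel: Z3 || Z2 = 12 + j0.02684 Ω.
Step 4 — Series with input arm Z1: Z_in = Z1 + (Z3 || Z2) = 12 + j1073 Ω = 1073∠89.4° Ω.
Step 5 — Power factor: PF = cos(φ) = Re(Z)/|Z| = 12/1073 = 0.01118.
Step 6 — Type: Im(Z) = 1073 ⇒ lagging (phase φ = 89.4°).

PF = 0.01118 (lagging, φ = 89.4°)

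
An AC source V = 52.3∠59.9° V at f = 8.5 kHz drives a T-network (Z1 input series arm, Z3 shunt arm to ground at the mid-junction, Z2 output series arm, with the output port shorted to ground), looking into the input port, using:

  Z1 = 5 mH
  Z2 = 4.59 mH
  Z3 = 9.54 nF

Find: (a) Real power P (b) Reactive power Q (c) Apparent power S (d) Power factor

Step 1 — Angular frequency: ω = 2π·f = 2π·8500 = 5.341e+04 rad/s.
Step 2 — Component impedances:
  Z1: Z = jωL = j·5.341e+04·0.005 = 0 + j267 Ω
  Z2: Z = jωL = j·5.341e+04·0.00459 = 0 + j245.1 Ω
  Z3: Z = 1/(jωC) = -j/(ω·C) = 0 - j1963 Ω
Step 3 — With the output port shorted to ground, the output series arm Z2 runs from the junction to ground; the shunt arm Z3 also runs from the junction to ground. They appear in parallel: Z3 || Z2 = 0 + j280.1 Ω.
Step 4 — Series with input arm Z1: Z_in = Z1 + (Z3 || Z2) = 0 + j547.2 Ω = 547.2∠90.0° Ω.
Step 5 — Source phasor: V = 52.3∠59.9° V = 26.23 + j45.25 V.
Step 6 — Current: I = V / Z = 0.08269 - j0.04794 A = 0.09558∠-30.1° A.
Step 7 — Complex power: S = V·I* = 0 + j4.999 VA.
Step 8 — Real power: P = Re(S) = 0 W.
Step 9 — Reactive power: Q = Im(S) = 4.999 VAR.
Step 10 — Apparent power: |S| = 4.999 VA.
Step 11 — Power factor: PF = P/|S| = 0 (lagging).

(a) P = 0 W  (b) Q = 4.999 VAR  (c) S = 4.999 VA  (d) PF = 0 (lagging)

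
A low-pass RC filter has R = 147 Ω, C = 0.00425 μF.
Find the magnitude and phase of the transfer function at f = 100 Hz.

Step 1 — Angular frequency: ω = 2π·100 = 628.3 rad/s.
Step 2 — Transfer function: H(jω) = 1/(1 + jωRC).
Step 3 — Denominator: 1 + jωRC = 1 + j·628.3·147·4.25e-09 = 1 + j0.0003925.
Step 4 — H = 1 - j0.0003925.
Step 5 — Magnitude: |H| = 1 (-0.0 dB); phase: φ = -0.0°.

|H| = 1 (-0.0 dB), φ = -0.0°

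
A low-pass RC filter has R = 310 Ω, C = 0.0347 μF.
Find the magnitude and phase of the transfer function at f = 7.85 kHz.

Step 1 — Angular frequency: ω = 2π·7850 = 4.932e+04 rad/s.
Step 2 — Transfer function: H(jω) = 1/(1 + jωRC).
Step 3 — Denominator: 1 + jωRC = 1 + j·4.932e+04·310·3.47e-08 = 1 + j0.5306.
Step 4 — H = 0.7803 - j0.414.
Step 5 — Magnitude: |H| = 0.8834 (-1.1 dB); phase: φ = -27.9°.

|H| = 0.8834 (-1.1 dB), φ = -27.9°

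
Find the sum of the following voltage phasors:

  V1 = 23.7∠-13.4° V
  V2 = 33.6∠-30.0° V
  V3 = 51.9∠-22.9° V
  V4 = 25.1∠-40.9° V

Step 1 — Convert each phasor to rectangular form:
  V1 = 23.7·(cos(-13.4°) + j·sin(-13.4°)) = 23.05 - j5.492 V
  V2 = 33.6·(cos(-30.0°) + j·sin(-30.0°)) = 29.1 - j16.8 V
  V3 = 51.9·(cos(-22.9°) + j·sin(-22.9°)) = 47.81 - j20.2 V
  V4 = 25.1·(cos(-40.9°) + j·sin(-40.9°)) = 18.97 - j16.43 V
Step 2 — Sum components: V_total = 118.9 - j58.92 V.
Step 3 — Convert to polar: |V_total| = 132.7 V, ∠V_total = -26.4°.

V_total = 132.7∠-26.4° V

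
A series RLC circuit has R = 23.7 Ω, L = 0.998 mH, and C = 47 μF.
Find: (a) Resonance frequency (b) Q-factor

Step 1 — Resonance condition Im(Z)=0 gives ω₀ = 1/√(LC).
Step 2 — ω₀ = 1/√(0.000998·4.7e-05) = 4617 rad/s.
Step 3 — f₀ = ω₀/(2π) = 734.9 Hz.
Step 4 — Series Q: Q = ω₀L/R = 4617·0.000998/23.7 = 0.1944.

(a) f₀ = 734.9 Hz  (b) Q = 0.1944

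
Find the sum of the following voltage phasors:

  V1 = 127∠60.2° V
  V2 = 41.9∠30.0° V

Step 1 — Convert each phasor to rectangular form:
  V1 = 127·(cos(60.2°) + j·sin(60.2°)) = 63.12 + j110.2 V
  V2 = 41.9·(cos(30.0°) + j·sin(30.0°)) = 36.29 + j20.95 V
Step 2 — Sum components: V_total = 99.4 + j131.2 V.
Step 3 — Convert to polar: |V_total| = 164.6 V, ∠V_total = 52.8°.

V_total = 164.6∠52.8° V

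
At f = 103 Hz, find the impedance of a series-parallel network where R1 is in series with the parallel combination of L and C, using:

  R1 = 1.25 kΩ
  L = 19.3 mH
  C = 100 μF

Step 1 — Angular frequency: ω = 2π·f = 2π·103 = 647.2 rad/s.
Step 2 — Component impedances:
  R1: Z = R = 1250 Ω
  L: Z = jωL = j·647.2·0.0193 = 0 + j12.49 Ω
  C: Z = 1/(jωC) = -j/(ω·C) = 0 - j15.45 Ω
Step 3 — Parallel branch: L || C = 1/(1/L + 1/C) = 0 + j65.17 Ω.
Step 4 — Series with R1: Z_total = R1 + (L || C) = 1250 + j65.17 Ω = 1252∠3.0° Ω.

Z = 1250 + j65.17 Ω = 1252∠3.0° Ω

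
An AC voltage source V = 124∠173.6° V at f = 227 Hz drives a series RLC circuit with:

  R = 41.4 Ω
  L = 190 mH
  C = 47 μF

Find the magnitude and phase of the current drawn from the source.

Step 1 — Angular frequency: ω = 2π·f = 2π·227 = 1426 rad/s.
Step 2 — Component impedances:
  R: Z = R = 41.4 Ω
  L: Z = jωL = j·1426·0.19 = 0 + j271 Ω
  C: Z = 1/(jωC) = -j/(ω·C) = 0 - j14.92 Ω
Step 3 — Series combination: Z_total = R + L + C = 41.4 + j256.1 Ω = 259.4∠80.8° Ω.
Step 4 — Source phasor: V = 124∠173.6° V = -123.2 + j13.82 V.
Step 5 — Ohm's law: I = V / Z_total = (-123.2 + j13.82) / (41.4 + j256.1) = -0.02321 + j0.4775 A.
Step 6 — Convert to polar: |I| = 0.478 A, ∠I = 92.8°.

I = 0.478∠92.8° A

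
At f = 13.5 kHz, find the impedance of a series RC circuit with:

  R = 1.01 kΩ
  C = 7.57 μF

Step 1 — Angular frequency: ω = 2π·f = 2π·1.35e+04 = 8.482e+04 rad/s.
Step 2 — Component impedances:
  R: Z = R = 1010 Ω
  C: Z = 1/(jωC) = -j/(ω·C) = 0 - j1.557 Ω
Step 3 — Series combination: Z_total = R + C = 1010 - j1.557 Ω = 1010∠-0.1° Ω.

Z = 1010 - j1.557 Ω = 1010∠-0.1° Ω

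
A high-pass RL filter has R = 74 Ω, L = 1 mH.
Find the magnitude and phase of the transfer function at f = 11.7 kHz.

Step 1 — Angular frequency: ω = 2π·1.17e+04 = 7.351e+04 rad/s.
Step 2 — Transfer function: H(jω) = jωL/(R + jωL).
Step 3 — Numerator jωL = j·73.51; denominator R + jωL = 74 + j73.51.
Step 4 — H = 0.4967 + j0.5.
Step 5 — Magnitude: |H| = 0.7048 (-3.0 dB); phase: φ = 45.2°.

|H| = 0.7048 (-3.0 dB), φ = 45.2°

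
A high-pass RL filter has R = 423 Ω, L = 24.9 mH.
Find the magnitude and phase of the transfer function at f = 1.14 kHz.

Step 1 — Angular frequency: ω = 2π·1140 = 7163 rad/s.
Step 2 — Transfer function: H(jω) = jωL/(R + jωL).
Step 3 — Numerator jωL = j·178.4; denominator R + jωL = 423 + j178.4.
Step 4 — H = 0.1509 + j0.358.
Step 5 — Magnitude: |H| = 0.3885 (-8.2 dB); phase: φ = 67.1°.

|H| = 0.3885 (-8.2 dB), φ = 67.1°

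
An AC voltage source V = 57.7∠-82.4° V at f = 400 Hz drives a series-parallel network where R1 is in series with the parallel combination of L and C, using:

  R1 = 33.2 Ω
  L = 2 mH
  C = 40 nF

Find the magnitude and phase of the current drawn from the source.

Step 1 — Angular frequency: ω = 2π·f = 2π·400 = 2513 rad/s.
Step 2 — Component impedances:
  R1: Z = R = 33.2 Ω
  L: Z = jωL = j·2513·0.002 = 0 + j5.027 Ω
  C: Z = 1/(jωC) = -j/(ω·C) = 0 - j9947 Ω
Step 3 — Parallel branch: L || C = 1/(1/L + 1/C) = 0 + j5.029 Ω.
Step 4 — Series with R1: Z_total = R1 + (L || C) = 33.2 + j5.029 Ω = 33.58∠8.6° Ω.
Step 5 — Source phasor: V = 57.7∠-82.4° V = 7.631 - j57.19 V.
Step 6 — Ohm's law: I = V / Z_total = (7.631 - j57.19) / (33.2 + j5.029) = -0.0304 - j1.718 A.
Step 7 — Convert to polar: |I| = 1.718 A, ∠I = -91.0°.

I = 1.718∠-91.0° A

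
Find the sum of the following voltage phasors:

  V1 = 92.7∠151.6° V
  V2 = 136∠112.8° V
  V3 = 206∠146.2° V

Step 1 — Convert each phasor to rectangular form:
  V1 = 92.7·(cos(151.6°) + j·sin(151.6°)) = -81.54 + j44.09 V
  V2 = 136·(cos(112.8°) + j·sin(112.8°)) = -52.7 + j125.4 V
  V3 = 206·(cos(146.2°) + j·sin(146.2°)) = -171.2 + j114.6 V
Step 2 — Sum components: V_total = -305.4 + j284.1 V.
Step 3 — Convert to polar: |V_total| = 417.1 V, ∠V_total = 137.1°.

V_total = 417.1∠137.1° V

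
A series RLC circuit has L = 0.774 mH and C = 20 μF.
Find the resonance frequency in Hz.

Step 1 — Resonance condition Im(Z)=0 gives ω₀ = 1/√(LC).
Step 2 — ω₀ = 1/√(0.000774·2e-05) = 8037 rad/s.
Step 3 — f₀ = ω₀/(2π) = 1279 Hz.

f₀ = 1279 Hz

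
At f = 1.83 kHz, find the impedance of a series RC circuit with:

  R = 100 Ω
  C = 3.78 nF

Step 1 — Angular frequency: ω = 2π·f = 2π·1830 = 1.15e+04 rad/s.
Step 2 — Component impedances:
  R: Z = R = 100 Ω
  C: Z = 1/(jωC) = -j/(ω·C) = 0 - j2.301e+04 Ω
Step 3 — Series combination: Z_total = R + C = 100 - j2.301e+04 Ω = 2.301e+04∠-89.8° Ω.

Z = 100 - j2.301e+04 Ω = 2.301e+04∠-89.8° Ω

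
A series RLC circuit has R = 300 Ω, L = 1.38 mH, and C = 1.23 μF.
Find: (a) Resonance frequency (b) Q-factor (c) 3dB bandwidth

Step 1 — Resonance condition Im(Z)=0 gives ω₀ = 1/√(LC).
Step 2 — ω₀ = 1/√(0.00138·1.23e-06) = 2.427e+04 rad/s.
Step 3 — f₀ = ω₀/(2π) = 3863 Hz.
Step 4 — Series Q: Q = ω₀L/R = 2.427e+04·0.00138/300 = 0.1117.
Step 5 — 3dB bandwidth: Δω = ω₀/Q = 2.174e+05 rad/s; BW = Δω/(2π) = 3.46e+04 Hz.

(a) f₀ = 3863 Hz  (b) Q = 0.1117  (c) BW = 3.46e+04 Hz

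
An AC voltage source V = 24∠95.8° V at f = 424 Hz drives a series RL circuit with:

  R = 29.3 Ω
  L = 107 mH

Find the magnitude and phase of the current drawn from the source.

Step 1 — Angular frequency: ω = 2π·f = 2π·424 = 2664 rad/s.
Step 2 — Component impedances:
  R: Z = R = 29.3 Ω
  L: Z = jωL = j·2664·0.107 = 0 + j285.1 Ω
Step 3 — Series combination: Z_total = R + L = 29.3 + j285.1 Ω = 286.6∠84.1° Ω.
Step 4 — Source phasor: V = 24∠95.8° V = -2.425 + j23.88 V.
Step 5 — Ohm's law: I = V / Z_total = (-2.425 + j23.88) / (29.3 + j285.1) = 0.08202 + j0.01694 A.
Step 6 — Convert to polar: |I| = 0.08375 A, ∠I = 11.7°.

I = 0.08375∠11.7° A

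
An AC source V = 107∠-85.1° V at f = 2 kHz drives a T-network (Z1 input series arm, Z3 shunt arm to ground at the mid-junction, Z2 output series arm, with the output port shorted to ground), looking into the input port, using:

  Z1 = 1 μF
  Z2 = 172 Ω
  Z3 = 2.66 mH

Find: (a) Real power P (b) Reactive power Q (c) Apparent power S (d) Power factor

Step 1 — Angular frequency: ω = 2π·f = 2π·2000 = 1.257e+04 rad/s.
Step 2 — Component impedances:
  Z1: Z = 1/(jωC) = -j/(ω·C) = 0 - j79.58 Ω
  Z2: Z = R = 172 Ω
  Z3: Z = jωL = j·1.257e+04·0.00266 = 0 + j33.43 Ω
Step 3 — With the output port shorted to ground, the output series arm Z2 runs from the junction to ground; the shunt arm Z3 also runs from the junction to ground. They appear in parallel: Z3 || Z2 = 6.26 + j32.21 Ω.
Step 4 — Series with input arm Z1: Z_in = Z1 + (Z3 || Z2) = 6.26 - j47.37 Ω = 47.78∠-82.5° Ω.
Step 5 — Source phasor: V = 107∠-85.1° V = 9.14 - j106.6 V.
Step 6 — Current: I = V / Z = 2.237 - j0.1027 A = 2.239∠-2.6° A.
Step 7 — Complex power: S = V·I* = 31.39 - j237.6 VA.
Step 8 — Real power: P = Re(S) = 31.39 W.
Step 9 — Reactive power: Q = Im(S) = -237.6 VAR.
Step 10 — Apparent power: |S| = 239.6 VA.
Step 11 — Power factor: PF = P/|S| = 0.131 (leading).

(a) P = 31.39 W  (b) Q = -237.6 VAR  (c) S = 239.6 VA  (d) PF = 0.131 (leading)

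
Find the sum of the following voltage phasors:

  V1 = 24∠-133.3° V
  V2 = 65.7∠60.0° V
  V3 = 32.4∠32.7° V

Step 1 — Convert each phasor to rectangular form:
  V1 = 24·(cos(-133.3°) + j·sin(-133.3°)) = -16.46 - j17.47 V
  V2 = 65.7·(cos(60.0°) + j·sin(60.0°)) = 32.85 + j56.9 V
  V3 = 32.4·(cos(32.7°) + j·sin(32.7°)) = 27.26 + j17.5 V
Step 2 — Sum components: V_total = 43.66 + j56.94 V.
Step 3 — Convert to polar: |V_total| = 71.75 V, ∠V_total = 52.5°.

V_total = 71.75∠52.5° V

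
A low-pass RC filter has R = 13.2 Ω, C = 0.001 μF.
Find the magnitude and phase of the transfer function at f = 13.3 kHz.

Step 1 — Angular frequency: ω = 2π·1.33e+04 = 8.357e+04 rad/s.
Step 2 — Transfer function: H(jω) = 1/(1 + jωRC).
Step 3 — Denominator: 1 + jωRC = 1 + j·8.357e+04·13.2·1e-09 = 1 + j0.001103.
Step 4 — H = 1 - j0.001103.
Step 5 — Magnitude: |H| = 1 (-0.0 dB); phase: φ = -0.1°.

|H| = 1 (-0.0 dB), φ = -0.1°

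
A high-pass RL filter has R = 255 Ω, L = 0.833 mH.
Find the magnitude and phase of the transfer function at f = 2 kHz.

Step 1 — Angular frequency: ω = 2π·2000 = 1.257e+04 rad/s.
Step 2 — Transfer function: H(jω) = jωL/(R + jωL).
Step 3 — Numerator jωL = j·10.47; denominator R + jωL = 255 + j10.47.
Step 4 — H = 0.001682 + j0.04098.
Step 5 — Magnitude: |H| = 0.04102 (-27.7 dB); phase: φ = 87.6°.

|H| = 0.04102 (-27.7 dB), φ = 87.6°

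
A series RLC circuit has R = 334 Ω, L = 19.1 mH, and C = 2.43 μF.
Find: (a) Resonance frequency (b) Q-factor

Step 1 — Resonance condition Im(Z)=0 gives ω₀ = 1/√(LC).
Step 2 — ω₀ = 1/√(0.0191·2.43e-06) = 4642 rad/s.
Step 3 — f₀ = ω₀/(2π) = 738.8 Hz.
Step 4 — Series Q: Q = ω₀L/R = 4642·0.0191/334 = 0.2654.

(a) f₀ = 738.8 Hz  (b) Q = 0.2654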